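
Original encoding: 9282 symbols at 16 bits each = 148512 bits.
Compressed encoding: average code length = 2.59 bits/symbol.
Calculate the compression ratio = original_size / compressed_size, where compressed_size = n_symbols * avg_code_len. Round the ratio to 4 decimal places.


original_size = n_symbols * orig_bits = 9282 * 16 = 148512 bits
compressed_size = n_symbols * avg_code_len = 9282 * 2.59 = 24040.38 bits
ratio = original_size / compressed_size = 148512 / 24040.38 = 6.1776

Compression ratio = 6.1776


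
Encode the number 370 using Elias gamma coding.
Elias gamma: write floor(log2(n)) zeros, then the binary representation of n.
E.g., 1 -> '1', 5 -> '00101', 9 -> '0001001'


num_bits = floor(log2(370)) + 1 = 9
leading_zeros = num_bits - 1 = 8
binary(370) = 101110010

Elias gamma(370) = '00000000' + '101110010' = 00000000101110010 (17 bits)


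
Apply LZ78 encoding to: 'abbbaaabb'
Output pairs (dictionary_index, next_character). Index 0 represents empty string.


LZ78 encoding steps:
Dictionary: {0: ''}
Step 1: w='' (idx 0), next='a' -> output (0, 'a'), add 'a' as idx 1
Step 2: w='' (idx 0), next='b' -> output (0, 'b'), add 'b' as idx 2
Step 3: w='b' (idx 2), next='b' -> output (2, 'b'), add 'bb' as idx 3
Step 4: w='a' (idx 1), next='a' -> output (1, 'a'), add 'aa' as idx 4
Step 5: w='a' (idx 1), next='b' -> output (1, 'b'), add 'ab' as idx 5
Step 6: w='b' (idx 2), end of input -> output (2, '')


Encoded: [(0, 'a'), (0, 'b'), (2, 'b'), (1, 'a'), (1, 'b'), (2, '')]


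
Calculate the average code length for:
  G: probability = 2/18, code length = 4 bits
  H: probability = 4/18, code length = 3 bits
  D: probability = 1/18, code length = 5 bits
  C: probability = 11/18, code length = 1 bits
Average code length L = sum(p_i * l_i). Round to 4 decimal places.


Weighted contributions p_i * l_i:
  G: (2/18) * 4 = 8/18
  H: (4/18) * 3 = 12/18
  D: (1/18) * 5 = 5/18
  C: (11/18) * 1 = 11/18
Sum = (8 + 12 + 5 + 11)/18 = 36/18

L = 36/18 = 2.0000 bits/symbol


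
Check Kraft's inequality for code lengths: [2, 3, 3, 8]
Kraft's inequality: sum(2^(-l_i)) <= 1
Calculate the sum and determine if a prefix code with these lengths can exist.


Sum = 2^(-2) + 2^(-3) + 2^(-3) + 2^(-8)
    = 0.25 + 0.125 + 0.125 + 0.00390625
    = 129/256 = 0.50390625
Since 0.50390625 <= 1, Kraft's inequality IS satisfied.
A prefix code with these lengths CAN exist.

Kraft sum = 0.50390625. Satisfied.


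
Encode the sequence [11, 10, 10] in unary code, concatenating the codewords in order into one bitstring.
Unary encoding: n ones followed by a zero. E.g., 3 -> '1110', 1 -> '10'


Encode each number as n ones followed by a terminating 0:
  11 -> 111111111110 (12 bits)
  10 -> 11111111110 (11 bits)
  10 -> 11111111110 (11 bits)
Total length = 12 + 11 + 11 = 34 bits.

Unary([11, 10, 10]) = 1111111111101111111111011111111110 (34 bits)


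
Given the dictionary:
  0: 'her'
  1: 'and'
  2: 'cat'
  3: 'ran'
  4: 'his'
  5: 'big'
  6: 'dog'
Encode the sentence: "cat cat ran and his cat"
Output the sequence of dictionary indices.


Look up each word in the dictionary:
  'cat' -> 2
  'cat' -> 2
  'ran' -> 3
  'and' -> 1
  'his' -> 4
  'cat' -> 2

Encoded: [2, 2, 3, 1, 4, 2]


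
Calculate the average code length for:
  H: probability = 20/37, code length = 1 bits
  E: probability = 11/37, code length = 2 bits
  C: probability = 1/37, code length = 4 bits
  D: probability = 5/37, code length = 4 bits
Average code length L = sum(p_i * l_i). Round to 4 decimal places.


Weighted contributions p_i * l_i:
  H: (20/37) * 1 = 20/37
  E: (11/37) * 2 = 22/37
  C: (1/37) * 4 = 4/37
  D: (5/37) * 4 = 20/37
Sum = (20 + 22 + 4 + 20)/37 = 66/37

L = 66/37 = 1.7838 bits/symbol


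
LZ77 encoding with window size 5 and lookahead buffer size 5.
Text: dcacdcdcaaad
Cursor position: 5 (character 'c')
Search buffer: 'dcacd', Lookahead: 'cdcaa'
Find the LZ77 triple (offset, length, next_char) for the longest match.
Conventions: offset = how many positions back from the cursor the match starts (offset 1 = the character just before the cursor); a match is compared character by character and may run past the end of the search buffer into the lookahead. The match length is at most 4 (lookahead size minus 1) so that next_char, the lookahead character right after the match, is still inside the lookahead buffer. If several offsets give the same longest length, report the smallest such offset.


Try each offset into the search buffer:
  offset=1 (pos 4, char 'd'): match length 0
  offset=2 (pos 3, char 'c'): match length 3
  offset=3 (pos 2, char 'a'): match length 0
  offset=4 (pos 1, char 'c'): match length 1
  offset=5 (pos 0, char 'd'): match length 0
Longest match has length 3 at offset 2.
next_char = character at position 5 + 3 = 8 -> 'a'

Best match: offset=2, length=3 (matching 'cdc' starting at position 3)
LZ77 triple: (2, 3, 'a')


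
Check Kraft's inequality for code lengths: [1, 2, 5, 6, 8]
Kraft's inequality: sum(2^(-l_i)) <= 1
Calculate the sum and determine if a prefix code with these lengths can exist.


Sum = 2^(-1) + 2^(-2) + 2^(-5) + 2^(-6) + 2^(-8)
    = 0.5 + 0.25 + 0.03125 + 0.015625 + 0.00390625
    = 205/256 = 0.80078125
Since 0.80078125 <= 1, Kraft's inequality IS satisfied.
A prefix code with these lengths CAN exist.

Kraft sum = 0.80078125. Satisfied.


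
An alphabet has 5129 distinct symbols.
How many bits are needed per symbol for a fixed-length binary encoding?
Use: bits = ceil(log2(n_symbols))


log2(5129) = 12.3245
Bracket: 2^12 = 4096 < 5129 <= 2^13 = 8192
So ceil(log2(5129)) = 13

bits = ceil(log2(5129)) = ceil(12.3245) = 13 bits


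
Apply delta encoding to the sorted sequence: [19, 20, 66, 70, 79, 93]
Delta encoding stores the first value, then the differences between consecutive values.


First value: 19
Deltas:
  20 - 19 = 1
  66 - 20 = 46
  70 - 66 = 4
  79 - 70 = 9
  93 - 79 = 14


Delta encoded: [19, 1, 46, 4, 9, 14]


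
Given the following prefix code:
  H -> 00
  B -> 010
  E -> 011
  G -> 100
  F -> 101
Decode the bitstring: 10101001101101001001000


Decoding step by step:
Bits 101 -> F
Bits 010 -> B
Bits 011 -> E
Bits 011 -> E
Bits 010 -> B
Bits 010 -> B
Bits 010 -> B
Bits 00 -> H


Decoded message: FBEEBBBH


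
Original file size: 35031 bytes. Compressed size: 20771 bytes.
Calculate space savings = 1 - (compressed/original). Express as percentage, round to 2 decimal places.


ratio = compressed/original = 20771/35031 = 0.592932
savings = 1 - ratio = 1 - 0.592932 = 0.407068
as a percentage: 0.407068 * 100 = 40.71%

Space savings = 1 - 20771/35031 = 40.71%


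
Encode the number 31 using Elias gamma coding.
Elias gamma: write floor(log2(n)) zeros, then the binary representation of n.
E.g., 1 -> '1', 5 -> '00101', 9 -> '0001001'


num_bits = floor(log2(31)) + 1 = 5
leading_zeros = num_bits - 1 = 4
binary(31) = 11111

Elias gamma(31) = '0000' + '11111' = 000011111 (9 bits)


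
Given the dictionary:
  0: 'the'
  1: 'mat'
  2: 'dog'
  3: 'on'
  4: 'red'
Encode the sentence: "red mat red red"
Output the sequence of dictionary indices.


Look up each word in the dictionary:
  'red' -> 4
  'mat' -> 1
  'red' -> 4
  'red' -> 4

Encoded: [4, 1, 4, 4]


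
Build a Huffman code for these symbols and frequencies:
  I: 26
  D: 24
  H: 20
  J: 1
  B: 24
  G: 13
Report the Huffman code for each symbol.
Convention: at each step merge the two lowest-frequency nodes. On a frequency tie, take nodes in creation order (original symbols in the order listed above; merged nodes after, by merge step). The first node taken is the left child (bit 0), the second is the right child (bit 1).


Huffman tree construction:
Step 1: Merge J(1) + G(13) = 14
Step 2: Merge (J+G)(14) + H(20) = 34
Step 3: Merge D(24) + B(24) = 48
Step 4: Merge I(26) + ((J+G)+H)(34) = 60
Step 5: Merge (D+B)(48) + (I+((J+G)+H))(60) = 108
Read each symbol's code off the tree from the root (left child = 0, right child = 1).

Codes:
  I: 10 (length 2)
  D: 00 (length 2)
  H: 111 (length 3)
  J: 1100 (length 4)
  B: 01 (length 2)
  G: 1101 (length 4)
Average code length: 264/108 = 2.4444 bits/symbol


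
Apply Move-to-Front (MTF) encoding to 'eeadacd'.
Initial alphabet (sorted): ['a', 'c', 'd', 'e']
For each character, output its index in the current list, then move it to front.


MTF encoding:
'e': index 3 in ['a', 'c', 'd', 'e'] -> ['e', 'a', 'c', 'd']
'e': index 0 in ['e', 'a', 'c', 'd'] -> ['e', 'a', 'c', 'd']
'a': index 1 in ['e', 'a', 'c', 'd'] -> ['a', 'e', 'c', 'd']
'd': index 3 in ['a', 'e', 'c', 'd'] -> ['d', 'a', 'e', 'c']
'a': index 1 in ['d', 'a', 'e', 'c'] -> ['a', 'd', 'e', 'c']
'c': index 3 in ['a', 'd', 'e', 'c'] -> ['c', 'a', 'd', 'e']
'd': index 2 in ['c', 'a', 'd', 'e'] -> ['d', 'c', 'a', 'e']


Output: [3, 0, 1, 3, 1, 3, 2]


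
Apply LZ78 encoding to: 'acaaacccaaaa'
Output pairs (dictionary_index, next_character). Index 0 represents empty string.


LZ78 encoding steps:
Dictionary: {0: ''}
Step 1: w='' (idx 0), next='a' -> output (0, 'a'), add 'a' as idx 1
Step 2: w='' (idx 0), next='c' -> output (0, 'c'), add 'c' as idx 2
Step 3: w='a' (idx 1), next='a' -> output (1, 'a'), add 'aa' as idx 3
Step 4: w='a' (idx 1), next='c' -> output (1, 'c'), add 'ac' as idx 4
Step 5: w='c' (idx 2), next='c' -> output (2, 'c'), add 'cc' as idx 5
Step 6: w='aa' (idx 3), next='a' -> output (3, 'a'), add 'aaa' as idx 6
Step 7: w='a' (idx 1), end of input -> output (1, '')


Encoded: [(0, 'a'), (0, 'c'), (1, 'a'), (1, 'c'), (2, 'c'), (3, 'a'), (1, '')]


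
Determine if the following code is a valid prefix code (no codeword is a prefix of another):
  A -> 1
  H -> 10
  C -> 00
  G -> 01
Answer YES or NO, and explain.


Checking each pair (does one codeword prefix another?):
  A='1' vs H='10': prefix -- VIOLATION

NO -- this is NOT a valid prefix code. A (1) is a prefix of H (10).


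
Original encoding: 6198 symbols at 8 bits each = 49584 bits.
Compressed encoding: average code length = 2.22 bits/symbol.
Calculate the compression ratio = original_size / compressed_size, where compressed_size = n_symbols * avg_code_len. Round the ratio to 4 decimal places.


original_size = n_symbols * orig_bits = 6198 * 8 = 49584 bits
compressed_size = n_symbols * avg_code_len = 6198 * 2.22 = 13759.56 bits
ratio = original_size / compressed_size = 49584 / 13759.56 = 3.6036

Compression ratio = 3.6036


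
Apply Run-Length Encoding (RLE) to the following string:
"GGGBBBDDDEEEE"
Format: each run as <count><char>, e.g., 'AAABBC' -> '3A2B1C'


Scanning runs left to right:
  i=0: run of 'G' x 3 -> '3G'
  i=3: run of 'B' x 3 -> '3B'
  i=6: run of 'D' x 3 -> '3D'
  i=9: run of 'E' x 4 -> '4E'

RLE = 3G3B3D4E


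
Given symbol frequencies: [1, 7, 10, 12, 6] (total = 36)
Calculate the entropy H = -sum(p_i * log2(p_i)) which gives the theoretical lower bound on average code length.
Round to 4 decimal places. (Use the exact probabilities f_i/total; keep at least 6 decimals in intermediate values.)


Per-symbol terms -p_i * log2(p_i) with p_i = f_i/36:
  p = 1/36 = 0.027778: log2(p) = -5.169925, -p*log2(p) = 0.143609
  p = 7/36 = 0.194444: log2(p) = -2.362570, -p*log2(p) = 0.459389
  p = 10/36 = 0.277778: log2(p) = -1.847997, -p*log2(p) = 0.513332
  p = 12/36 = 0.333333: log2(p) = -1.584963, -p*log2(p) = 0.528321
  p = 6/36 = 0.166667: log2(p) = -2.584963, -p*log2(p) = 0.430827
H = 0.143609 + 0.459389 + 0.513332 + 0.528321 + 0.430827 = 2.075478

H = 2.0755 bits/symbol


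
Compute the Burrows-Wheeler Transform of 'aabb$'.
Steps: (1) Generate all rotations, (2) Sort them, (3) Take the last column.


Rotations (sorted):
  0: $aabb -> last char: b
  1: aabb$ -> last char: $
  2: abb$a -> last char: a
  3: b$aab -> last char: b
  4: bb$aa -> last char: a


BWT = b$aba


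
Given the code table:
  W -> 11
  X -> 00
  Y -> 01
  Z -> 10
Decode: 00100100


Decoding:
00 -> X
10 -> Z
01 -> Y
00 -> X


Result: XZYX


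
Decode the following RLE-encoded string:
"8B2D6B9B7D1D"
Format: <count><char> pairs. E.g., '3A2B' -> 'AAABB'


Expanding each <count><char> pair:
  8B -> 'BBBBBBBB'
  2D -> 'DD'
  6B -> 'BBBBBB'
  9B -> 'BBBBBBBBB'
  7D -> 'DDDDDDD'
  1D -> 'D'

Decoded = BBBBBBBBDDBBBBBBBBBBBBBBBDDDDDDDD


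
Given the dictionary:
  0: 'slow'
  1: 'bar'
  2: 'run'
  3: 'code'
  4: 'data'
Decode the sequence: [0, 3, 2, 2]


Look up each index in the dictionary:
  0 -> 'slow'
  3 -> 'code'
  2 -> 'run'
  2 -> 'run'

Decoded: "slow code run run"


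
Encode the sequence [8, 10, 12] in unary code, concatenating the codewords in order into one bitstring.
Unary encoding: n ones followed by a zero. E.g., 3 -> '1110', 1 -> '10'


Encode each number as n ones followed by a terminating 0:
  8 -> 111111110 (9 bits)
  10 -> 11111111110 (11 bits)
  12 -> 1111111111110 (13 bits)
Total length = 9 + 11 + 13 = 33 bits.

Unary([8, 10, 12]) = 111111110111111111101111111111110 (33 bits)


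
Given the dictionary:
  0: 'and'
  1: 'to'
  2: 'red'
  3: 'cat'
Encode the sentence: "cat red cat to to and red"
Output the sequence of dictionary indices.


Look up each word in the dictionary:
  'cat' -> 3
  'red' -> 2
  'cat' -> 3
  'to' -> 1
  'to' -> 1
  'and' -> 0
  'red' -> 2

Encoded: [3, 2, 3, 1, 1, 0, 2]


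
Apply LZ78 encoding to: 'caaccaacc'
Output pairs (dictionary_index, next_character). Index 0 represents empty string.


LZ78 encoding steps:
Dictionary: {0: ''}
Step 1: w='' (idx 0), next='c' -> output (0, 'c'), add 'c' as idx 1
Step 2: w='' (idx 0), next='a' -> output (0, 'a'), add 'a' as idx 2
Step 3: w='a' (idx 2), next='c' -> output (2, 'c'), add 'ac' as idx 3
Step 4: w='c' (idx 1), next='a' -> output (1, 'a'), add 'ca' as idx 4
Step 5: w='ac' (idx 3), next='c' -> output (3, 'c'), add 'acc' as idx 5


Encoded: [(0, 'c'), (0, 'a'), (2, 'c'), (1, 'a'), (3, 'c')]


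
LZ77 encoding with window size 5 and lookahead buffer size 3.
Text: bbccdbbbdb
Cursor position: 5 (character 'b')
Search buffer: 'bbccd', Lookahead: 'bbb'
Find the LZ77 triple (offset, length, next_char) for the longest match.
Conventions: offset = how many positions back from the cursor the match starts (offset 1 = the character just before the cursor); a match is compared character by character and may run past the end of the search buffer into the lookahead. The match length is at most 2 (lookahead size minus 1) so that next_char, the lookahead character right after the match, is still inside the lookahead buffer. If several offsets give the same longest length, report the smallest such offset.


Try each offset into the search buffer:
  offset=1 (pos 4, char 'd'): match length 0
  offset=2 (pos 3, char 'c'): match length 0
  offset=3 (pos 2, char 'c'): match length 0
  offset=4 (pos 1, char 'b'): match length 1
  offset=5 (pos 0, char 'b'): match length 2
Longest match has length 2 at offset 5.
next_char = character at position 5 + 2 = 7 -> 'b'

Best match: offset=5, length=2 (matching 'bb' starting at position 0)
LZ77 triple: (5, 2, 'b')


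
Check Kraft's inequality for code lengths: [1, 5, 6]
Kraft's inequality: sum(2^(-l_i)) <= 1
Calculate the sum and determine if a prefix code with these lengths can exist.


Sum = 2^(-1) + 2^(-5) + 2^(-6)
    = 0.5 + 0.03125 + 0.015625
    = 35/64 = 0.546875
Since 0.546875 <= 1, Kraft's inequality IS satisfied.
A prefix code with these lengths CAN exist.

Kraft sum = 0.546875. Satisfied.


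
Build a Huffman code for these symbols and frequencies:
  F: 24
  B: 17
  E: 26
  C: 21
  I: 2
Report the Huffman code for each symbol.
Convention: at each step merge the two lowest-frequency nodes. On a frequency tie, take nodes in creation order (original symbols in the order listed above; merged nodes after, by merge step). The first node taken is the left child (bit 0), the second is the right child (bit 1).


Huffman tree construction:
Step 1: Merge I(2) + B(17) = 19
Step 2: Merge (I+B)(19) + C(21) = 40
Step 3: Merge F(24) + E(26) = 50
Step 4: Merge ((I+B)+C)(40) + (F+E)(50) = 90
Read each symbol's code off the tree from the root (left child = 0, right child = 1).

Codes:
  F: 10 (length 2)
  B: 001 (length 3)
  E: 11 (length 2)
  C: 01 (length 2)
  I: 000 (length 3)
Average code length: 199/90 = 2.2111 bits/symbol


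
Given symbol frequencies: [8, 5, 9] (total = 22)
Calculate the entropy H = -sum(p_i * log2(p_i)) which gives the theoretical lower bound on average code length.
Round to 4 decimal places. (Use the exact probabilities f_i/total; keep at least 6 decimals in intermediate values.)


Per-symbol terms -p_i * log2(p_i) with p_i = f_i/22:
  p = 8/22 = 0.363636: log2(p) = -1.459432, -p*log2(p) = 0.530702
  p = 5/22 = 0.227273: log2(p) = -2.137504, -p*log2(p) = 0.485796
  p = 9/22 = 0.409091: log2(p) = -1.289507, -p*log2(p) = 0.527525
H = 0.530702 + 0.485796 + 0.527525 = 1.544023

H = 1.544 bits/symbol


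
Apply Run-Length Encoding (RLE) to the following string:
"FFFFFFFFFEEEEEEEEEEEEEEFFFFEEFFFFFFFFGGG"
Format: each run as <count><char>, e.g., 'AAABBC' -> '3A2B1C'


Scanning runs left to right:
  i=0: run of 'F' x 9 -> '9F'
  i=9: run of 'E' x 14 -> '14E'
  i=23: run of 'F' x 4 -> '4F'
  i=27: run of 'E' x 2 -> '2E'
  i=29: run of 'F' x 8 -> '8F'
  i=37: run of 'G' x 3 -> '3G'

RLE = 9F14E4F2E8F3G


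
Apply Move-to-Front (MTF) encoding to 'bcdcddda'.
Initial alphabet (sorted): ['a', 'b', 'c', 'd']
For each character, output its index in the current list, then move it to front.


MTF encoding:
'b': index 1 in ['a', 'b', 'c', 'd'] -> ['b', 'a', 'c', 'd']
'c': index 2 in ['b', 'a', 'c', 'd'] -> ['c', 'b', 'a', 'd']
'd': index 3 in ['c', 'b', 'a', 'd'] -> ['d', 'c', 'b', 'a']
'c': index 1 in ['d', 'c', 'b', 'a'] -> ['c', 'd', 'b', 'a']
'd': index 1 in ['c', 'd', 'b', 'a'] -> ['d', 'c', 'b', 'a']
'd': index 0 in ['d', 'c', 'b', 'a'] -> ['d', 'c', 'b', 'a']
'd': index 0 in ['d', 'c', 'b', 'a'] -> ['d', 'c', 'b', 'a']
'a': index 3 in ['d', 'c', 'b', 'a'] -> ['a', 'd', 'c', 'b']


Output: [1, 2, 3, 1, 1, 0, 0, 3]


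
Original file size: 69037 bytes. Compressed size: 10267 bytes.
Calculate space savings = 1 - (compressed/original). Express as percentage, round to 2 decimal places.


ratio = compressed/original = 10267/69037 = 0.148717
savings = 1 - ratio = 1 - 0.148717 = 0.851283
as a percentage: 0.851283 * 100 = 85.13%

Space savings = 1 - 10267/69037 = 85.13%


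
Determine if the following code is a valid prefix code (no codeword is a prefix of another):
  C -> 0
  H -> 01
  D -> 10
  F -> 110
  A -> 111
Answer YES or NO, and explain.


Checking each pair (does one codeword prefix another?):
  C='0' vs H='01': prefix -- VIOLATION

NO -- this is NOT a valid prefix code. C (0) is a prefix of H (01).


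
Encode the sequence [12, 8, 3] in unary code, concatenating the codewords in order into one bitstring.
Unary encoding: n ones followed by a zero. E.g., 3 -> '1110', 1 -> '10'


Encode each number as n ones followed by a terminating 0:
  12 -> 1111111111110 (13 bits)
  8 -> 111111110 (9 bits)
  3 -> 1110 (4 bits)
Total length = 13 + 9 + 4 = 26 bits.

Unary([12, 8, 3]) = 11111111111101111111101110 (26 bits)


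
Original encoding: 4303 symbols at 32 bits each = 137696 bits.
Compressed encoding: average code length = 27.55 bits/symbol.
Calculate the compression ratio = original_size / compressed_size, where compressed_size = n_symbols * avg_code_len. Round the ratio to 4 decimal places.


original_size = n_symbols * orig_bits = 4303 * 32 = 137696 bits
compressed_size = n_symbols * avg_code_len = 4303 * 27.55 = 118547.65 bits
ratio = original_size / compressed_size = 137696 / 118547.65 = 1.1615

Compression ratio = 1.1615


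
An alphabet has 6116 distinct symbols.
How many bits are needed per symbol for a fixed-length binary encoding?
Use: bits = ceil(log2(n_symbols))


log2(6116) = 12.5784
Bracket: 2^12 = 4096 < 6116 <= 2^13 = 8192
So ceil(log2(6116)) = 13

bits = ceil(log2(6116)) = ceil(12.5784) = 13 bits


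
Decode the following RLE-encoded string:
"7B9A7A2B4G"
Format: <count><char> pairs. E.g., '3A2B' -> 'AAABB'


Expanding each <count><char> pair:
  7B -> 'BBBBBBB'
  9A -> 'AAAAAAAAA'
  7A -> 'AAAAAAA'
  2B -> 'BB'
  4G -> 'GGGG'

Decoded = BBBBBBBAAAAAAAAAAAAAAAABBGGGG


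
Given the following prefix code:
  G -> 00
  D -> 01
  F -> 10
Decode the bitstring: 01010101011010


Decoding step by step:
Bits 01 -> D
Bits 01 -> D
Bits 01 -> D
Bits 01 -> D
Bits 01 -> D
Bits 10 -> F
Bits 10 -> F


Decoded message: DDDDDFF


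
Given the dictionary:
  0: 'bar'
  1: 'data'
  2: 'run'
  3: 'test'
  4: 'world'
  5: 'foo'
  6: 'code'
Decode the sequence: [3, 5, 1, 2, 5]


Look up each index in the dictionary:
  3 -> 'test'
  5 -> 'foo'
  1 -> 'data'
  2 -> 'run'
  5 -> 'foo'

Decoded: "test foo data run foo"


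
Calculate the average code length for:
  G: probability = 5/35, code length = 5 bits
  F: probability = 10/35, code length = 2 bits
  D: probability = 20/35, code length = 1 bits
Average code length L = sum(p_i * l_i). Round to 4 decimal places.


Weighted contributions p_i * l_i:
  G: (5/35) * 5 = 25/35
  F: (10/35) * 2 = 20/35
  D: (20/35) * 1 = 20/35
Sum = (25 + 20 + 20)/35 = 65/35

L = 65/35 = 1.8571 bits/symbol


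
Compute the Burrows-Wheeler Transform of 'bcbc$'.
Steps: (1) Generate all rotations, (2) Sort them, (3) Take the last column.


Rotations (sorted):
  0: $bcbc -> last char: c
  1: bc$bc -> last char: c
  2: bcbc$ -> last char: $
  3: c$bcb -> last char: b
  4: cbc$b -> last char: b


BWT = cc$bb


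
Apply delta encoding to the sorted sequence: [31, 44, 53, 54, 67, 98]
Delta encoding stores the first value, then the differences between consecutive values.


First value: 31
Deltas:
  44 - 31 = 13
  53 - 44 = 9
  54 - 53 = 1
  67 - 54 = 13
  98 - 67 = 31


Delta encoded: [31, 13, 9, 1, 13, 31]


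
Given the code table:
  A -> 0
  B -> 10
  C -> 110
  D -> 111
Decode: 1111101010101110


Decoding:
111 -> D
110 -> C
10 -> B
10 -> B
10 -> B
111 -> D
0 -> A


Result: DCBBBDA


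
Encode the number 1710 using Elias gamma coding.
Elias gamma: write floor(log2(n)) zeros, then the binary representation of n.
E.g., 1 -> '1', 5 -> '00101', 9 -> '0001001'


num_bits = floor(log2(1710)) + 1 = 11
leading_zeros = num_bits - 1 = 10
binary(1710) = 11010101110

Elias gamma(1710) = '0000000000' + '11010101110' = 000000000011010101110 (21 bits)


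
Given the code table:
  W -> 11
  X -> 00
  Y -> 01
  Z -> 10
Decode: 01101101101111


Decoding:
01 -> Y
10 -> Z
11 -> W
01 -> Y
10 -> Z
11 -> W
11 -> W


Result: YZWYZWW


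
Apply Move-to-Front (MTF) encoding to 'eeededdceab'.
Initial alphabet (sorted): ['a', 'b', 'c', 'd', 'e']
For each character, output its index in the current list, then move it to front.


MTF encoding:
'e': index 4 in ['a', 'b', 'c', 'd', 'e'] -> ['e', 'a', 'b', 'c', 'd']
'e': index 0 in ['e', 'a', 'b', 'c', 'd'] -> ['e', 'a', 'b', 'c', 'd']
'e': index 0 in ['e', 'a', 'b', 'c', 'd'] -> ['e', 'a', 'b', 'c', 'd']
'd': index 4 in ['e', 'a', 'b', 'c', 'd'] -> ['d', 'e', 'a', 'b', 'c']
'e': index 1 in ['d', 'e', 'a', 'b', 'c'] -> ['e', 'd', 'a', 'b', 'c']
'd': index 1 in ['e', 'd', 'a', 'b', 'c'] -> ['d', 'e', 'a', 'b', 'c']
'd': index 0 in ['d', 'e', 'a', 'b', 'c'] -> ['d', 'e', 'a', 'b', 'c']
'c': index 4 in ['d', 'e', 'a', 'b', 'c'] -> ['c', 'd', 'e', 'a', 'b']
'e': index 2 in ['c', 'd', 'e', 'a', 'b'] -> ['e', 'c', 'd', 'a', 'b']
'a': index 3 in ['e', 'c', 'd', 'a', 'b'] -> ['a', 'e', 'c', 'd', 'b']
'b': index 4 in ['a', 'e', 'c', 'd', 'b'] -> ['b', 'a', 'e', 'c', 'd']


Output: [4, 0, 0, 4, 1, 1, 0, 4, 2, 3, 4]


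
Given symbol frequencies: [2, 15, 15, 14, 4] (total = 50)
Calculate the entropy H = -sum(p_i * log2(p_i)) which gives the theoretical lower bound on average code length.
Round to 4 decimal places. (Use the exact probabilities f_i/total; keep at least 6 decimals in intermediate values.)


Per-symbol terms -p_i * log2(p_i) with p_i = f_i/50:
  p = 2/50 = 0.040000: log2(p) = -4.643856, -p*log2(p) = 0.185754
  p = 15/50 = 0.300000: log2(p) = -1.736966, -p*log2(p) = 0.521090
  p = 15/50 = 0.300000: log2(p) = -1.736966, -p*log2(p) = 0.521090
  p = 14/50 = 0.280000: log2(p) = -1.836501, -p*log2(p) = 0.514220
  p = 4/50 = 0.080000: log2(p) = -3.643856, -p*log2(p) = 0.291508
H = 0.185754 + 0.521090 + 0.521090 + 0.514220 + 0.291508 = 2.033662

H = 2.0337 bits/symbol


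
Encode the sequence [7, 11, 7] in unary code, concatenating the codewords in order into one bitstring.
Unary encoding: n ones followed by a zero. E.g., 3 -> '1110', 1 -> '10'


Encode each number as n ones followed by a terminating 0:
  7 -> 11111110 (8 bits)
  11 -> 111111111110 (12 bits)
  7 -> 11111110 (8 bits)
Total length = 8 + 12 + 8 = 28 bits.

Unary([7, 11, 7]) = 1111111011111111111011111110 (28 bits)


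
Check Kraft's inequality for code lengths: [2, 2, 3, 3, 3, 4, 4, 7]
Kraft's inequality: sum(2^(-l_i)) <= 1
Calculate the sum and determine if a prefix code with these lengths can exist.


Sum = 2^(-2) + 2^(-2) + 2^(-3) + 2^(-3) + 2^(-3) + 2^(-4) + 2^(-4) + 2^(-7)
    = 0.25 + 0.25 + 0.125 + 0.125 + 0.125 + 0.0625 + 0.0625 + 0.0078125
    = 129/128 = 1.0078125
Since 1.0078125 > 1, Kraft's inequality is NOT satisfied.
A prefix code with these lengths CANNOT exist.

Kraft sum = 1.0078125. Not satisfied.


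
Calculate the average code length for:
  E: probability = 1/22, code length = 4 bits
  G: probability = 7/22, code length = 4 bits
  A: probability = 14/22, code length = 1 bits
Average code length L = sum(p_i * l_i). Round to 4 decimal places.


Weighted contributions p_i * l_i:
  E: (1/22) * 4 = 4/22
  G: (7/22) * 4 = 28/22
  A: (14/22) * 1 = 14/22
Sum = (4 + 28 + 14)/22 = 46/22

L = 46/22 = 2.0909 bits/symbol


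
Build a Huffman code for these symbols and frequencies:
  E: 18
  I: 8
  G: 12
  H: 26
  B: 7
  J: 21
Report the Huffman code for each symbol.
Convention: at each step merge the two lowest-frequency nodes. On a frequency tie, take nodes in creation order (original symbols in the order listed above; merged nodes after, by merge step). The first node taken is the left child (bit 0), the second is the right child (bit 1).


Huffman tree construction:
Step 1: Merge B(7) + I(8) = 15
Step 2: Merge G(12) + (B+I)(15) = 27
Step 3: Merge E(18) + J(21) = 39
Step 4: Merge H(26) + (G+(B+I))(27) = 53
Step 5: Merge (E+J)(39) + (H+(G+(B+I)))(53) = 92
Read each symbol's code off the tree from the root (left child = 0, right child = 1).

Codes:
  E: 00 (length 2)
  I: 1111 (length 4)
  G: 110 (length 3)
  H: 10 (length 2)
  B: 1110 (length 4)
  J: 01 (length 2)
Average code length: 226/92 = 2.4565 bits/symbol


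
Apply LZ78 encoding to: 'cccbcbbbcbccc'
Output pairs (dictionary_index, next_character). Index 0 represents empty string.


LZ78 encoding steps:
Dictionary: {0: ''}
Step 1: w='' (idx 0), next='c' -> output (0, 'c'), add 'c' as idx 1
Step 2: w='c' (idx 1), next='c' -> output (1, 'c'), add 'cc' as idx 2
Step 3: w='' (idx 0), next='b' -> output (0, 'b'), add 'b' as idx 3
Step 4: w='c' (idx 1), next='b' -> output (1, 'b'), add 'cb' as idx 4
Step 5: w='b' (idx 3), next='b' -> output (3, 'b'), add 'bb' as idx 5
Step 6: w='cb' (idx 4), next='c' -> output (4, 'c'), add 'cbc' as idx 6
Step 7: w='cc' (idx 2), end of input -> output (2, '')


Encoded: [(0, 'c'), (1, 'c'), (0, 'b'), (1, 'b'), (3, 'b'), (4, 'c'), (2, '')]


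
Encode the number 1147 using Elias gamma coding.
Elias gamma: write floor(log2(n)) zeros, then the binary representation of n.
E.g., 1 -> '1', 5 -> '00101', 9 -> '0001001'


num_bits = floor(log2(1147)) + 1 = 11
leading_zeros = num_bits - 1 = 10
binary(1147) = 10001111011

Elias gamma(1147) = '0000000000' + '10001111011' = 000000000010001111011 (21 bits)


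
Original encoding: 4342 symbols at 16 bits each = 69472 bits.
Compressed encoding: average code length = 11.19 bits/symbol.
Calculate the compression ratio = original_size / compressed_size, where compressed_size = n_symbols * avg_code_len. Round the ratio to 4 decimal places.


original_size = n_symbols * orig_bits = 4342 * 16 = 69472 bits
compressed_size = n_symbols * avg_code_len = 4342 * 11.19 = 48586.98 bits
ratio = original_size / compressed_size = 69472 / 48586.98 = 1.4298

Compression ratio = 1.4298


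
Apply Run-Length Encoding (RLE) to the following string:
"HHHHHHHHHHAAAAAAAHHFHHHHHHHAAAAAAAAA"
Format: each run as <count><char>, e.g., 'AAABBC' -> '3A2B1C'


Scanning runs left to right:
  i=0: run of 'H' x 10 -> '10H'
  i=10: run of 'A' x 7 -> '7A'
  i=17: run of 'H' x 2 -> '2H'
  i=19: run of 'F' x 1 -> '1F'
  i=20: run of 'H' x 7 -> '7H'
  i=27: run of 'A' x 9 -> '9A'

RLE = 10H7A2H1F7H9A


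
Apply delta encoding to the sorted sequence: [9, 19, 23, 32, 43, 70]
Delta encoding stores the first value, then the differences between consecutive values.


First value: 9
Deltas:
  19 - 9 = 10
  23 - 19 = 4
  32 - 23 = 9
  43 - 32 = 11
  70 - 43 = 27


Delta encoded: [9, 10, 4, 9, 11, 27]


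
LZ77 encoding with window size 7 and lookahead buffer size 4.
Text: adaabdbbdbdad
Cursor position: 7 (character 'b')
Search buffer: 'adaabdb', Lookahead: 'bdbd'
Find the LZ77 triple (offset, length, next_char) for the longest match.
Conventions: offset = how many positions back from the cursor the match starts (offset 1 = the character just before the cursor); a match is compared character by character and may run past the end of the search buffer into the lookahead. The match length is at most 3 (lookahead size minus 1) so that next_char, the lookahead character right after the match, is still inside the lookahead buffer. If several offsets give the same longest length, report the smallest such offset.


Try each offset into the search buffer:
  offset=1 (pos 6, char 'b'): match length 1
  offset=2 (pos 5, char 'd'): match length 0
  offset=3 (pos 4, char 'b'): match length 3
  offset=4 (pos 3, char 'a'): match length 0
  offset=5 (pos 2, char 'a'): match length 0
  offset=6 (pos 1, char 'd'): match length 0
  offset=7 (pos 0, char 'a'): match length 0
Longest match has length 3 at offset 3.
next_char = character at position 7 + 3 = 10 -> 'd'

Best match: offset=3, length=3 (matching 'bdb' starting at position 4)
LZ77 triple: (3, 3, 'd')


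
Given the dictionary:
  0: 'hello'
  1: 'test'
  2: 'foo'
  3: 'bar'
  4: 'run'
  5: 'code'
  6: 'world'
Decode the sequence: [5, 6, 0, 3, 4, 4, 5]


Look up each index in the dictionary:
  5 -> 'code'
  6 -> 'world'
  0 -> 'hello'
  3 -> 'bar'
  4 -> 'run'
  4 -> 'run'
  5 -> 'code'

Decoded: "code world hello bar run run code"


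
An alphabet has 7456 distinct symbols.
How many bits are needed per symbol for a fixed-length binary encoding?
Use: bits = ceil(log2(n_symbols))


log2(7456) = 12.8642
Bracket: 2^12 = 4096 < 7456 <= 2^13 = 8192
So ceil(log2(7456)) = 13

bits = ceil(log2(7456)) = ceil(12.8642) = 13 bits


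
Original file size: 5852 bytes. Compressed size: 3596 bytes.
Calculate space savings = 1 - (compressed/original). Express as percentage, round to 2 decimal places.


ratio = compressed/original = 3596/5852 = 0.614491
savings = 1 - ratio = 1 - 0.614491 = 0.385509
as a percentage: 0.385509 * 100 = 38.55%

Space savings = 1 - 3596/5852 = 38.55%


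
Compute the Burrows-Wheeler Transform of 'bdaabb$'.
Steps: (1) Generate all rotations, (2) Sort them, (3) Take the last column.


Rotations (sorted):
  0: $bdaabb -> last char: b
  1: aabb$bd -> last char: d
  2: abb$bda -> last char: a
  3: b$bdaab -> last char: b
  4: bb$bdaa -> last char: a
  5: bdaabb$ -> last char: $
  6: daabb$b -> last char: b


BWT = bdaba$b


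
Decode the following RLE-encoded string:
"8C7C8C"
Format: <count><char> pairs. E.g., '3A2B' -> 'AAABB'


Expanding each <count><char> pair:
  8C -> 'CCCCCCCC'
  7C -> 'CCCCCCC'
  8C -> 'CCCCCCCC'

Decoded = CCCCCCCCCCCCCCCCCCCCCCC


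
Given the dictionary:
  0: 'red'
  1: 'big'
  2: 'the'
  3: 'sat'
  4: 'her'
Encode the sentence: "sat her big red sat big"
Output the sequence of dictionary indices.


Look up each word in the dictionary:
  'sat' -> 3
  'her' -> 4
  'big' -> 1
  'red' -> 0
  'sat' -> 3
  'big' -> 1

Encoded: [3, 4, 1, 0, 3, 1]


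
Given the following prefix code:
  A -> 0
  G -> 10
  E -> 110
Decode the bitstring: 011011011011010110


Decoding step by step:
Bits 0 -> A
Bits 110 -> E
Bits 110 -> E
Bits 110 -> E
Bits 110 -> E
Bits 10 -> G
Bits 110 -> E


Decoded message: AEEEEGE


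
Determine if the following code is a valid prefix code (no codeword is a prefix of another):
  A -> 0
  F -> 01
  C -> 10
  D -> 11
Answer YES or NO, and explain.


Checking each pair (does one codeword prefix another?):
  A='0' vs F='01': prefix -- VIOLATION

NO -- this is NOT a valid prefix code. A (0) is a prefix of F (01).


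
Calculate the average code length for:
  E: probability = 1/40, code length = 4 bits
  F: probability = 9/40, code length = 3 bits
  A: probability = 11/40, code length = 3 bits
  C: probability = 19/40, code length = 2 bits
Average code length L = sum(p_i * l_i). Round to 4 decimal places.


Weighted contributions p_i * l_i:
  E: (1/40) * 4 = 4/40
  F: (9/40) * 3 = 27/40
  A: (11/40) * 3 = 33/40
  C: (19/40) * 2 = 38/40
Sum = (4 + 27 + 33 + 38)/40 = 102/40

L = 102/40 = 2.5500 bits/symbol


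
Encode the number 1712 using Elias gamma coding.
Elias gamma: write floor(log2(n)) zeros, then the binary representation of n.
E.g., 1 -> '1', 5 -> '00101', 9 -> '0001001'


num_bits = floor(log2(1712)) + 1 = 11
leading_zeros = num_bits - 1 = 10
binary(1712) = 11010110000

Elias gamma(1712) = '0000000000' + '11010110000' = 000000000011010110000 (21 bits)


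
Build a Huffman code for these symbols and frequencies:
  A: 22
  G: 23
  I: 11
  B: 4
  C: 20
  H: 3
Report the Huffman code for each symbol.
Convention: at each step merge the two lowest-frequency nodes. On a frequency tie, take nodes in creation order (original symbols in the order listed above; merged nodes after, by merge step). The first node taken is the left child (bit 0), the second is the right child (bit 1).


Huffman tree construction:
Step 1: Merge H(3) + B(4) = 7
Step 2: Merge (H+B)(7) + I(11) = 18
Step 3: Merge ((H+B)+I)(18) + C(20) = 38
Step 4: Merge A(22) + G(23) = 45
Step 5: Merge (((H+B)+I)+C)(38) + (A+G)(45) = 83
Read each symbol's code off the tree from the root (left child = 0, right child = 1).

Codes:
  A: 10 (length 2)
  G: 11 (length 2)
  I: 001 (length 3)
  B: 0001 (length 4)
  C: 01 (length 2)
  H: 0000 (length 4)
Average code length: 191/83 = 2.3012 bits/symbol


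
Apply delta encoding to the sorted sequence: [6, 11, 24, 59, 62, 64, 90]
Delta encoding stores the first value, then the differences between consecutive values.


First value: 6
Deltas:
  11 - 6 = 5
  24 - 11 = 13
  59 - 24 = 35
  62 - 59 = 3
  64 - 62 = 2
  90 - 64 = 26


Delta encoded: [6, 5, 13, 35, 3, 2, 26]


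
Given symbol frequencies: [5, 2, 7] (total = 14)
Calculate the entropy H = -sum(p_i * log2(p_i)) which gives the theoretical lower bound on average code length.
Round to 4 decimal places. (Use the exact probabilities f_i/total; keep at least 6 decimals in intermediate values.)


Per-symbol terms -p_i * log2(p_i) with p_i = f_i/14:
  p = 5/14 = 0.357143: log2(p) = -1.485427, -p*log2(p) = 0.530510
  p = 2/14 = 0.142857: log2(p) = -2.807355, -p*log2(p) = 0.401051
  p = 7/14 = 0.500000: log2(p) = -1.000000, -p*log2(p) = 0.500000
H = 0.530510 + 0.401051 + 0.500000 = 1.431561

H = 1.4316 bits/symbol


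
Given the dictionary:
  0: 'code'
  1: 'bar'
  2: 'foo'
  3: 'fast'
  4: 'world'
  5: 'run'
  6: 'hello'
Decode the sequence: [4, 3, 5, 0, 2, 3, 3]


Look up each index in the dictionary:
  4 -> 'world'
  3 -> 'fast'
  5 -> 'run'
  0 -> 'code'
  2 -> 'foo'
  3 -> 'fast'
  3 -> 'fast'

Decoded: "world fast run code foo fast fast"


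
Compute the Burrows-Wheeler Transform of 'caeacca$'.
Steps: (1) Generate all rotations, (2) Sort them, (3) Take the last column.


Rotations (sorted):
  0: $caeacca -> last char: a
  1: a$caeacc -> last char: c
  2: acca$cae -> last char: e
  3: aeacca$c -> last char: c
  4: ca$caeac -> last char: c
  5: caeacca$ -> last char: $
  6: cca$caea -> last char: a
  7: eacca$ca -> last char: a


BWT = acecc$aa


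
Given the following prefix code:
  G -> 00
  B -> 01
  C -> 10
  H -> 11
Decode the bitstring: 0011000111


Decoding step by step:
Bits 00 -> G
Bits 11 -> H
Bits 00 -> G
Bits 01 -> B
Bits 11 -> H


Decoded message: GHGBH


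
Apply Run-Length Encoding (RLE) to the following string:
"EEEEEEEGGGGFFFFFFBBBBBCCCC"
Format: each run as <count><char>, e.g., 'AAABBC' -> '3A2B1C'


Scanning runs left to right:
  i=0: run of 'E' x 7 -> '7E'
  i=7: run of 'G' x 4 -> '4G'
  i=11: run of 'F' x 6 -> '6F'
  i=17: run of 'B' x 5 -> '5B'
  i=22: run of 'C' x 4 -> '4C'

RLE = 7E4G6F5B4C


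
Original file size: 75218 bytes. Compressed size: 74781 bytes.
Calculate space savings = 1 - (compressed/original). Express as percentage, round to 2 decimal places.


ratio = compressed/original = 74781/75218 = 0.99419
savings = 1 - ratio = 1 - 0.99419 = 0.00581
as a percentage: 0.00581 * 100 = 0.58%

Space savings = 1 - 74781/75218 = 0.58%


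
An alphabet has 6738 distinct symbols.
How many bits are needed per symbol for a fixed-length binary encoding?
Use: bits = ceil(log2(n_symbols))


log2(6738) = 12.7181
Bracket: 2^12 = 4096 < 6738 <= 2^13 = 8192
So ceil(log2(6738)) = 13

bits = ceil(log2(6738)) = ceil(12.7181) = 13 bits


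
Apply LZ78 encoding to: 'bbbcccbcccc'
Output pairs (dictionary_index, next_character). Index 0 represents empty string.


LZ78 encoding steps:
Dictionary: {0: ''}
Step 1: w='' (idx 0), next='b' -> output (0, 'b'), add 'b' as idx 1
Step 2: w='b' (idx 1), next='b' -> output (1, 'b'), add 'bb' as idx 2
Step 3: w='' (idx 0), next='c' -> output (0, 'c'), add 'c' as idx 3
Step 4: w='c' (idx 3), next='c' -> output (3, 'c'), add 'cc' as idx 4
Step 5: w='b' (idx 1), next='c' -> output (1, 'c'), add 'bc' as idx 5
Step 6: w='cc' (idx 4), next='c' -> output (4, 'c'), add 'ccc' as idx 6


Encoded: [(0, 'b'), (1, 'b'), (0, 'c'), (3, 'c'), (1, 'c'), (4, 'c')]


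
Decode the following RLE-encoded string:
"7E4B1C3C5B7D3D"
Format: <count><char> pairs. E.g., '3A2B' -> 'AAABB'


Expanding each <count><char> pair:
  7E -> 'EEEEEEE'
  4B -> 'BBBB'
  1C -> 'C'
  3C -> 'CCC'
  5B -> 'BBBBB'
  7D -> 'DDDDDDD'
  3D -> 'DDD'

Decoded = EEEEEEEBBBBCCCCBBBBBDDDDDDDDDD


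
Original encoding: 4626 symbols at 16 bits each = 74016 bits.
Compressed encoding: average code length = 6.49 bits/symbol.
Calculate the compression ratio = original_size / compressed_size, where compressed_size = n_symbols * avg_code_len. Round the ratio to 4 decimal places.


original_size = n_symbols * orig_bits = 4626 * 16 = 74016 bits
compressed_size = n_symbols * avg_code_len = 4626 * 6.49 = 30022.74 bits
ratio = original_size / compressed_size = 74016 / 30022.74 = 2.4653

Compression ratio = 2.4653


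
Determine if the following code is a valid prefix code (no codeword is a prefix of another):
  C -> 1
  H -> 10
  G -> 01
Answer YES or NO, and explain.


Checking each pair (does one codeword prefix another?):
  C='1' vs H='10': prefix -- VIOLATION

NO -- this is NOT a valid prefix code. C (1) is a prefix of H (10).


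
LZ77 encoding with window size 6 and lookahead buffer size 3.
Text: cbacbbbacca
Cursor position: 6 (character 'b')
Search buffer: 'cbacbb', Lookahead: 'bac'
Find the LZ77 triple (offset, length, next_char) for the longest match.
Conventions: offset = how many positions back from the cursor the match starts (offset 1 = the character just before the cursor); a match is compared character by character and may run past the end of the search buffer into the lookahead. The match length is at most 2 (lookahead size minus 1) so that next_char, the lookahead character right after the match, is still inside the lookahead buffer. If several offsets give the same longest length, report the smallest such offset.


Try each offset into the search buffer:
  offset=1 (pos 5, char 'b'): match length 1
  offset=2 (pos 4, char 'b'): match length 1
  offset=3 (pos 3, char 'c'): match length 0
  offset=4 (pos 2, char 'a'): match length 0
  offset=5 (pos 1, char 'b'): match length 2
  offset=6 (pos 0, char 'c'): match length 0
Longest match has length 2 at offset 5.
next_char = character at position 6 + 2 = 8 -> 'c'

Best match: offset=5, length=2 (matching 'ba' starting at position 1)
LZ77 triple: (5, 2, 'c')
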